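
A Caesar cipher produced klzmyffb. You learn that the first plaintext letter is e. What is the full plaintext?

From the crib: k(10)−e(4)=6, so the shift is 6.
Subtract 6 from each ciphertext letter:
k(10): 10−6=4 → e
l(11): 11−6=5 → f
z(25): 25−6=19 → t
m(12): 12−6=6 → g
y(24): 24−6=18 → s
f(5): 5−6=-1≡25 → z
f(5): 5−6=-1≡25 → z
b(1): 1−6=-5≡21 → v

eftgszzv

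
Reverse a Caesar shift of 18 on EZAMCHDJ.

E(4): 4−18=-14≡12 → M
Z(25): 25−18=7 → H
A(0): 0−18=-18≡8 → I
M(12): 12−18=-6≡20 → U
C(2): 2−18=-16≡10 → K
H(7): 7−18=-11≡15 → P
D(3): 3−18=-15≡11 → L
J(9): 9−18=-9≡17 → R

MHIUKPLR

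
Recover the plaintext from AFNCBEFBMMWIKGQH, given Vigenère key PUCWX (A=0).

LLLGEPLZQPHOIKTS

Repeat the key across the ciphertext: PUCWXPUCWXPUCWXP
A(0)−P(15): -15≡11 → L
F(5)−U(20): -15≡11 → L
N(13)−C(2): 11 → L
C(2)−W(22): -20≡6 → G
B(1)−X(23): -22≡4 → E
E(4)−P(15): -11≡15 → P
F(5)−U(20): -15≡11 → L
B(1)−C(2): -1≡25 → Z
M(12)−W(22): -10≡16 → Q
M(12)−X(23): -11≡15 → P
W(22)−P(15): 7 → H
I(8)−U(20): -12≡14 → O
K(10)−C(2): 8 → I
G(6)−W(22): -16≡10 → K
Q(16)−X(23): -7≡19 → T
H(7)−P(15): -8≡18 → S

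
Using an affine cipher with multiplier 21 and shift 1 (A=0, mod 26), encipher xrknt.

x(23): 21·23+1=484≡16 → q
r(17): 21·17+1=358≡20 → u
k(10): 21·10+1=211≡3 → d
n(13): 21·13+1=274≡14 → o
t(19): 21·19+1=400≡10 → k

qudok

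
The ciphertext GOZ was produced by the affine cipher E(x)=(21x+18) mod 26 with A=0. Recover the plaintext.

The inverse of 21 mod 26 is 5, since 21·5=105≡1. Apply D(y)=5·(y−18) mod 26:
G(6): 5·(6−18)=-60≡18 → S
O(14): 5·(14−18)=-20≡6 → G
Z(25): 5·(25−18)=35≡9 → J

SGJ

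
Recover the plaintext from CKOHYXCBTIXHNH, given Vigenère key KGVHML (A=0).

Repeat the key across the ciphertext: KGVHMLKGVHMLKG
C(2)−K(10): -8≡18 → S
K(10)−G(6): 4 → E
O(14)−V(21): -7≡19 → T
H(7)−H(7): 0 → A
Y(24)−M(12): 12 → M
X(23)−L(11): 12 → M
C(2)−K(10): -8≡18 → S
B(1)−G(6): -5≡21 → V
T(19)−V(21): -2≡24 → Y
I(8)−H(7): 1 → B
X(23)−M(12): 11 → L
H(7)−L(11): -4≡22 → W
N(13)−K(10): 3 → D
H(7)−G(6): 1 → B

SETAMMSVYBLWDB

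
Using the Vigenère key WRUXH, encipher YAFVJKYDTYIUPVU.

URZSQGPXQFELJSB

Repeat the key across the message: WRUXHWRUXHWRUXH
Y(24)+W(22): 46≡20 → U
A(0)+R(17): 17 → R
F(5)+U(20): 25 → Z
V(21)+X(23): 44≡18 → S
J(9)+H(7): 16 → Q
K(10)+W(22): 32≡6 → G
Y(24)+R(17): 41≡15 → P
D(3)+U(20): 23 → X
T(19)+X(23): 42≡16 → Q
Y(24)+H(7): 31≡5 → F
I(8)+W(22): 30≡4 → E
U(20)+R(17): 37≡11 → L
P(15)+U(20): 35≡9 → J
V(21)+X(23): 44≡18 → S
U(20)+H(7): 27≡1 → B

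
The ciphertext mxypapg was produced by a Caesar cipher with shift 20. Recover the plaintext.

m(12): 12−20=-8≡18 → s
x(23): 23−20=3 → d
y(24): 24−20=4 → e
p(15): 15−20=-5≡21 → v
a(0): 0−20=-20≡6 → g
p(15): 15−20=-5≡21 → v
g(6): 6−20=-14≡12 → m

sdevgvm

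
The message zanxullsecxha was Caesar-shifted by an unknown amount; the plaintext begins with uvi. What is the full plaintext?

From the crib: z(25)−u(20)=5, so the shift is 5.
Subtract 5 from each ciphertext letter:
z(25): 25−5=20 → u
a(0): 0−5=-5≡21 → v
n(13): 13−5=8 → i
x(23): 23−5=18 → s
u(20): 20−5=15 → p
l(11): 11−5=6 → g
l(11): 11−5=6 → g
s(18): 18−5=13 → n
e(4): 4−5=-1≡25 → z
c(2): 2−5=-3≡23 → x
x(23): 23−5=18 → s
h(7): 7−5=2 → c
a(0): 0−5=-5≡21 → v

uvispggnzxscv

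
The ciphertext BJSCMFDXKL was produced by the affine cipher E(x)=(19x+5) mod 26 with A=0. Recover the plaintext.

The inverse of 19 mod 26 is 11, since 19·11=209≡1. Apply D(y)=11·(y−5) mod 26:
B(1): 11·(1−5)=-44≡8 → I
J(9): 11·(9−5)=44≡18 → S
S(18): 11·(18−5)=143≡13 → N
C(2): 11·(2−5)=-33≡19 → T
M(12): 11·(12−5)=77≡25 → Z
F(5): 11·(5−5)=0 → A
D(3): 11·(3−5)=-22≡4 → E
X(23): 11·(23−5)=198≡16 → Q
K(10): 11·(10−5)=55≡3 → D
L(11): 11·(11−5)=66≡14 → O

ISNTZAEQDO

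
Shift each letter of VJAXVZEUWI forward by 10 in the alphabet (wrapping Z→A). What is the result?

V(21): 21+10=31≡5 → F
J(9): 9+10=19 → T
A(0): 0+10=10 → K
X(23): 23+10=33≡7 → H
V(21): 21+10=31≡5 → F
Z(25): 25+10=35≡9 → J
E(4): 4+10=14 → O
U(20): 20+10=30≡4 → E
W(22): 22+10=32≡6 → G
I(8): 8+10=18 → S

FTKHFJOEGS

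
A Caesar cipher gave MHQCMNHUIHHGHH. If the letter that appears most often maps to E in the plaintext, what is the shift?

The most frequent ciphertext letter is H (appears 6 times).
H is position 7; E is position 4.
Shift = 3.

3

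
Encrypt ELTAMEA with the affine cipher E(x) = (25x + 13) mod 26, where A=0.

E(4): 25·4+13=113≡9 → J
L(11): 25·11+13=288≡2 → C
T(19): 25·19+13=488≡20 → U
A(0): 25·0+13=13 → N
M(12): 25·12+13=313≡1 → B
E(4): 25·4+13=113≡9 → J
A(0): 25·0+13=13 → N

JCUNBJN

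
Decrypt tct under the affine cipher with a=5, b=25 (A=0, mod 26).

The inverse of 5 mod 26 is 21, since 5·21=105≡1. Apply D(y)=21·(y−25) mod 26:
t(19): 21·(19−25)=-126≡4 → e
c(2): 21·(2−25)=-483≡11 → l
t(19): 21·(19−25)=-126≡4 → e

ele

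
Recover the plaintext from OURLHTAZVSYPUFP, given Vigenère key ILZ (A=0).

Repeat the key across the ciphertext: ILZILZILZILZILZ
O(14)−I(8): 6 → G
U(20)−L(11): 9 → J
R(17)−Z(25): -8≡18 → S
L(11)−I(8): 3 → D
H(7)−L(11): -4≡22 → W
T(19)−Z(25): -6≡20 → U
A(0)−I(8): -8≡18 → S
Z(25)−L(11): 14 → O
V(21)−Z(25): -4≡22 → W
S(18)−I(8): 10 → K
Y(24)−L(11): 13 → N
P(15)−Z(25): -10≡16 → Q
U(20)−I(8): 12 → M
F(5)−L(11): -6≡20 → U
P(15)−Z(25): -10≡16 → Q

GJSDWUSOWKNQMUQ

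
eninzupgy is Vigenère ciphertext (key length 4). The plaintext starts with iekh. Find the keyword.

Subtract each crib letter from the matching ciphertext letter (mod 26):
e(4)−i(8)=-4≡22 → w
n(13)−e(4)=9 → j
i(8)−k(10)=-2≡24 → y
n(13)−h(7)=6 → g

wjyg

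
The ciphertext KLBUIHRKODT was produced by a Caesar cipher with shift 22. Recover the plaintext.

K(10): 10−22=-12≡14 → O
L(11): 11−22=-11≡15 → P
B(1): 1−22=-21≡5 → F
U(20): 20−22=-2≡24 → Y
I(8): 8−22=-14≡12 → M
H(7): 7−22=-15≡11 → L
R(17): 17−22=-5≡21 → V
K(10): 10−22=-12≡14 → O
O(14): 14−22=-8≡18 → S
D(3): 3−22=-19≡7 → H
T(19): 19−22=-3≡23 → X

OPFYMLVOSHX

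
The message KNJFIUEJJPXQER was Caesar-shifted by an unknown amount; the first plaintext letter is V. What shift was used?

15

From the crib: K(10)−V(21)=-11≡15, so the shift is 15.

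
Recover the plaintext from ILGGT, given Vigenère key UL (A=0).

Repeat the key across the ciphertext: ULULU
I(8)−U(20): -12≡14 → O
L(11)−L(11): 0 → A
G(6)−U(20): -14≡12 → M
G(6)−L(11): -5≡21 → V
T(19)−U(20): -1≡25 → Z

OAMVZ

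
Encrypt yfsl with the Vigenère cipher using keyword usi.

sxaf

Repeat the key across the message: usiu
y(24)+u(20): 44≡18 → s
f(5)+s(18): 23 → x
s(18)+i(8): 26≡0 → a
l(11)+u(20): 31≡5 → f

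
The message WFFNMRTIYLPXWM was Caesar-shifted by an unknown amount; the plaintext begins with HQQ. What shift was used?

From the crib: W(22)−H(7)=15, so the shift is 15.

15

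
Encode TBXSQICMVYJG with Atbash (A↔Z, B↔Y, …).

GYCHJRXNEBQT

T(19) → G(6)
B(1) → Y(24)
X(23) → C(2)
S(18) → H(7)
Q(16) → J(9)
I(8) → R(17)
C(2) → X(23)
M(12) → N(13)
V(21) → E(4)
Y(24) → B(1)
J(9) → Q(16)
G(6) → T(19)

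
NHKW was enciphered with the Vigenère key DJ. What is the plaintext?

Repeat the key across the ciphertext: DJDJ
N(13)−D(3): 10 → K
H(7)−J(9): -2≡24 → Y
K(10)−D(3): 7 → H
W(22)−J(9): 13 → N

KYHN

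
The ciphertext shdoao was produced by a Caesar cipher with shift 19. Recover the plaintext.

s(18): 18−19=-1≡25 → z
h(7): 7−19=-12≡14 → o
d(3): 3−19=-16≡10 → k
o(14): 14−19=-5≡21 → v
a(0): 0−19=-19≡7 → h
o(14): 14−19=-5≡21 → v

zokvhv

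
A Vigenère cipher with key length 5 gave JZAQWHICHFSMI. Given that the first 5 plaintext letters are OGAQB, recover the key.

VTAAV

Subtract each crib letter from the matching ciphertext letter (mod 26):
J(9)−O(14)=-5≡21 → V
Z(25)−G(6)=19 → T
A(0)−A(0)=0 → A
Q(16)−Q(16)=0 → A
W(22)−B(1)=21 → V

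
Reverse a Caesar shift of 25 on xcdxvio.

ydeywjp

x(23): 23−25=-2≡24 → y
c(2): 2−25=-23≡3 → d
d(3): 3−25=-22≡4 → e
x(23): 23−25=-2≡24 → y
v(21): 21−25=-4≡22 → w
i(8): 8−25=-17≡9 → j
o(14): 14−25=-11≡15 → p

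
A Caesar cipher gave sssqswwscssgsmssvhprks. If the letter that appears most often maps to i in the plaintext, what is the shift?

10

The most frequent ciphertext letter is s (appears 11 times).
s is position 18; i is position 8.
Shift = 10.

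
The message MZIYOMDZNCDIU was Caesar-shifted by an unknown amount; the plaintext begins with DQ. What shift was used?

9

From the crib: M(12)−D(3)=9, so the shift is 9.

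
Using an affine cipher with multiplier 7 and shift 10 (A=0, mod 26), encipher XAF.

PKT

X(23): 7·23+10=171≡15 → P
A(0): 7·0+10=10 → K
F(5): 7·5+10=45≡19 → T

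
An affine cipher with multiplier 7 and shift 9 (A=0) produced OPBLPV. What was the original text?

XMKEMY

The inverse of 7 mod 26 is 15, since 7·15=105≡1. Apply D(y)=15·(y−9) mod 26:
O(14): 15·(14−9)=75≡23 → X
P(15): 15·(15−9)=90≡12 → M
B(1): 15·(1−9)=-120≡10 → K
L(11): 15·(11−9)=30≡4 → E
P(15): 15·(15−9)=90≡12 → M
V(21): 15·(21−9)=180≡24 → Y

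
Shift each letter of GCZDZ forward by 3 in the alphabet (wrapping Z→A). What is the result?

G(6): 6+3=9 → J
C(2): 2+3=5 → F
Z(25): 25+3=28≡2 → C
D(3): 3+3=6 → G
Z(25): 25+3=28≡2 → C

JFCGC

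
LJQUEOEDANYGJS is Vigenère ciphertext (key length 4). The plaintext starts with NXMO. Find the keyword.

Subtract each crib letter from the matching ciphertext letter (mod 26):
L(11)−N(13)=-2≡24 → Y
J(9)−X(23)=-14≡12 → M
Q(16)−M(12)=4 → E
U(20)−O(14)=6 → G

YMEG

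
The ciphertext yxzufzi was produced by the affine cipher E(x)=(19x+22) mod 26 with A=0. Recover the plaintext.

The inverse of 19 mod 26 is 11, since 19·11=209≡1. Apply D(y)=11·(y−22) mod 26:
y(24): 11·(24−22)=22 → w
x(23): 11·(23−22)=11 → l
z(25): 11·(25−22)=33≡7 → h
u(20): 11·(20−22)=-22≡4 → e
f(5): 11·(5−22)=-187≡21 → v
z(25): 11·(25−22)=33≡7 → h
i(8): 11·(8−22)=-154≡2 → c

wlhevhc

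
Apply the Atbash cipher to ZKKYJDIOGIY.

APPBQWRLTRB

Z(25) → A(0)
K(10) → P(15)
K(10) → P(15)
Y(24) → B(1)
J(9) → Q(16)
D(3) → W(22)
I(8) → R(17)
O(14) → L(11)
G(6) → T(19)
I(8) → R(17)
Y(24) → B(1)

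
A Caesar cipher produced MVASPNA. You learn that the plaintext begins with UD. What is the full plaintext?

From the crib: M(12)−U(20)=-8≡18, so the shift is 18.
Subtract 18 from each ciphertext letter:
M(12): 12−18=-6≡20 → U
V(21): 21−18=3 → D
A(0): 0−18=-18≡8 → I
S(18): 18−18=0 → A
P(15): 15−18=-3≡23 → X
N(13): 13−18=-5≡21 → V
A(0): 0−18=-18≡8 → I

UDIAXVI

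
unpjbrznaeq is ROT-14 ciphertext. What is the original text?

gzbvndlzmqc

u(20): 20−14=6 → g
n(13): 13−14=-1≡25 → z
p(15): 15−14=1 → b
j(9): 9−14=-5≡21 → v
b(1): 1−14=-13≡13 → n
r(17): 17−14=3 → d
z(25): 25−14=11 → l
n(13): 13−14=-1≡25 → z
a(0): 0−14=-14≡12 → m
e(4): 4−14=-10≡16 → q
q(16): 16−14=2 → c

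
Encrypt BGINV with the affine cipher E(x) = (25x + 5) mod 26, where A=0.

EZXSK

B(1): 25·1+5=30≡4 → E
G(6): 25·6+5=155≡25 → Z
I(8): 25·8+5=205≡23 → X
N(13): 25·13+5=330≡18 → S
V(21): 25·21+5=530≡10 → K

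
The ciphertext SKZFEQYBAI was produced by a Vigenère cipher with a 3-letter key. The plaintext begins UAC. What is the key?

YKX

Subtract each crib letter from the matching ciphertext letter (mod 26):
S(18)−U(20)=-2≡24 → Y
K(10)−A(0)=10 → K
Z(25)−C(2)=23 → X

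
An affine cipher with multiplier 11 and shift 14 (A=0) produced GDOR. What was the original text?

EZAF

The inverse of 11 mod 26 is 19, since 11·19=209≡1. Apply D(y)=19·(y−14) mod 26:
G(6): 19·(6−14)=-152≡4 → E
D(3): 19·(3−14)=-209≡25 → Z
O(14): 19·(14−14)=0 → A
R(17): 19·(17−14)=57≡5 → F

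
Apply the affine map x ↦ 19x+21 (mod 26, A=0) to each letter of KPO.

K(10): 19·10+21=211≡3 → D
P(15): 19·15+21=306≡20 → U
O(14): 19·14+21=287≡1 → B

DUB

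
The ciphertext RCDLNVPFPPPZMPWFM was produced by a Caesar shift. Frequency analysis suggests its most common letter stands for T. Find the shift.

22

The most frequent ciphertext letter is P (appears 5 times).
P is position 15; T is position 19.
Shift = -4≡22.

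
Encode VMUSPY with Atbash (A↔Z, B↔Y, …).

ENFHKB

V(21) → E(4)
M(12) → N(13)
U(20) → F(5)
S(18) → H(7)
P(15) → K(10)
Y(24) → B(1)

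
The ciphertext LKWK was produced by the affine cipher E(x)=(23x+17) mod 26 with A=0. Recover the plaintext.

CLHL

The inverse of 23 mod 26 is 17, since 23·17=391≡1. Apply D(y)=17·(y−17) mod 26:
L(11): 17·(11−17)=-102≡2 → C
K(10): 17·(10−17)=-119≡11 → L
W(22): 17·(22−17)=85≡7 → H
K(10): 17·(10−17)=-119≡11 → L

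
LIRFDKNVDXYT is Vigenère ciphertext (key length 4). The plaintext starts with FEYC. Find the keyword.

GETD

Subtract each crib letter from the matching ciphertext letter (mod 26):
L(11)−F(5)=6 → G
I(8)−E(4)=4 → E
R(17)−Y(24)=-7≡19 → T
F(5)−C(2)=3 → D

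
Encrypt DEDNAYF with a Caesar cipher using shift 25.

D(3): 3+25=28≡2 → C
E(4): 4+25=29≡3 → D
D(3): 3+25=28≡2 → C
N(13): 13+25=38≡12 → M
A(0): 0+25=25 → Z
Y(24): 24+25=49≡23 → X
F(5): 5+25=30≡4 → E

CDCMZXE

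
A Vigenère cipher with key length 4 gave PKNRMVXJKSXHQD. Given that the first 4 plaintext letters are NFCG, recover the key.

Subtract each crib letter from the matching ciphertext letter (mod 26):
P(15)−N(13)=2 → C
K(10)−F(5)=5 → F
N(13)−C(2)=11 → L
R(17)−G(6)=11 → L

CFLL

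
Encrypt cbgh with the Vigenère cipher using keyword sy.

uzyf

Repeat the key across the message: sysy
c(2)+s(18): 20 → u
b(1)+y(24): 25 → z
g(6)+s(18): 24 → y
h(7)+y(24): 31≡5 → f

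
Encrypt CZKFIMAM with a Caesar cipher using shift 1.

DALGJNBN

C(2): 2+1=3 → D
Z(25): 25+1=26≡0 → A
K(10): 10+1=11 → L
F(5): 5+1=6 → G
I(8): 8+1=9 → J
M(12): 12+1=13 → N
A(0): 0+1=1 → B
M(12): 12+1=13 → N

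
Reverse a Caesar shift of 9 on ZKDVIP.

Z(25): 25−9=16 → Q
K(10): 10−9=1 → B
D(3): 3−9=-6≡20 → U
V(21): 21−9=12 → M
I(8): 8−9=-1≡25 → Z
P(15): 15−9=6 → G

QBUMZG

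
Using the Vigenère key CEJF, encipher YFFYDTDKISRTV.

AJODFXMPKWAYX

Repeat the key across the message: CEJFCEJFCEJFC
Y(24)+C(2): 26≡0 → A
F(5)+E(4): 9 → J
F(5)+J(9): 14 → O
Y(24)+F(5): 29≡3 → D
D(3)+C(2): 5 → F
T(19)+E(4): 23 → X
D(3)+J(9): 12 → M
K(10)+F(5): 15 → P
I(8)+C(2): 10 → K
S(18)+E(4): 22 → W
R(17)+J(9): 26≡0 → A
T(19)+F(5): 24 → Y
V(21)+C(2): 23 → X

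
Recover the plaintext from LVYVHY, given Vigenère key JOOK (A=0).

Repeat the key across the ciphertext: JOOKJO
L(11)−J(9): 2 → C
V(21)−O(14): 7 → H
Y(24)−O(14): 10 → K
V(21)−K(10): 11 → L
H(7)−J(9): -2≡24 → Y
Y(24)−O(14): 10 → K

CHKLYK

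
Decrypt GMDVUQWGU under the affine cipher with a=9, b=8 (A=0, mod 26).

UMLNKYQUK

The inverse of 9 mod 26 is 3, since 9·3=27≡1. Apply D(y)=3·(y−8) mod 26:
G(6): 3·(6−8)=-6≡20 → U
M(12): 3·(12−8)=12 → M
D(3): 3·(3−8)=-15≡11 → L
V(21): 3·(21−8)=39≡13 → N
U(20): 3·(20−8)=36≡10 → K
Q(16): 3·(16−8)=24 → Y
W(22): 3·(22−8)=42≡16 → Q
G(6): 3·(6−8)=-6≡20 → U
U(20): 3·(20−8)=36≡10 → K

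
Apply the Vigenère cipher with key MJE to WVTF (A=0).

Repeat the key across the message: MJEM
W(22)+M(12): 34≡8 → I
V(21)+J(9): 30≡4 → E
T(19)+E(4): 23 → X
F(5)+M(12): 17 → R

IEXR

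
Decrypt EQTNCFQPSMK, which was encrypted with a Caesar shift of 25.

E(4): 4−25=-21≡5 → F
Q(16): 16−25=-9≡17 → R
T(19): 19−25=-6≡20 → U
N(13): 13−25=-12≡14 → O
C(2): 2−25=-23≡3 → D
F(5): 5−25=-20≡6 → G
Q(16): 16−25=-9≡17 → R
P(15): 15−25=-10≡16 → Q
S(18): 18−25=-7≡19 → T
M(12): 12−25=-13≡13 → N
K(10): 10−25=-15≡11 → L

FRUODGRQTNL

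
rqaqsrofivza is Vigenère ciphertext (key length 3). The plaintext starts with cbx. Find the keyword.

Subtract each crib letter from the matching ciphertext letter (mod 26):
r(17)−c(2)=15 → p
q(16)−b(1)=15 → p
a(0)−x(23)=-23≡3 → d

ppd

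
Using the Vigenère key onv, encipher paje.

Repeat the key across the message: onvo
p(15)+o(14): 29≡3 → d
a(0)+n(13): 13 → n
j(9)+v(21): 30≡4 → e
e(4)+o(14): 18 → s

dnes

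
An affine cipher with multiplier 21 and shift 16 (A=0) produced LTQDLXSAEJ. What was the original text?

BPANBJKYSR

The inverse of 21 mod 26 is 5, since 21·5=105≡1. Apply D(y)=5·(y−16) mod 26:
L(11): 5·(11−16)=-25≡1 → B
T(19): 5·(19−16)=15 → P
Q(16): 5·(16−16)=0 → A
D(3): 5·(3−16)=-65≡13 → N
L(11): 5·(11−16)=-25≡1 → B
X(23): 5·(23−16)=35≡9 → J
S(18): 5·(18−16)=10 → K
A(0): 5·(0−16)=-80≡24 → Y
E(4): 5·(4−16)=-60≡18 → S
J(9): 5·(9−16)=-35≡17 → R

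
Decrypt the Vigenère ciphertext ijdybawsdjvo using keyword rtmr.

rqrhkhkbmqjx

Repeat the key across the ciphertext: rtmrrtmrrtmr
i(8)−r(17): -9≡17 → r
j(9)−t(19): -10≡16 → q
d(3)−m(12): -9≡17 → r
y(24)−r(17): 7 → h
b(1)−r(17): -16≡10 → k
a(0)−t(19): -19≡7 → h
w(22)−m(12): 10 → k
s(18)−r(17): 1 → b
d(3)−r(17): -14≡12 → m
j(9)−t(19): -10≡16 → q
v(21)−m(12): 9 → j
o(14)−r(17): -3≡23 → x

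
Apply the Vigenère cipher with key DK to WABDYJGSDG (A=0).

ZKENBTJCGQ

Repeat the key across the message: DKDKDKDKDK
W(22)+D(3): 25 → Z
A(0)+K(10): 10 → K
B(1)+D(3): 4 → E
D(3)+K(10): 13 → N
Y(24)+D(3): 27≡1 → B
J(9)+K(10): 19 → T
G(6)+D(3): 9 → J
S(18)+K(10): 28≡2 → C
D(3)+D(3): 6 → G
G(6)+K(10): 16 → Q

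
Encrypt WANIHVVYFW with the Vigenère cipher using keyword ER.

Repeat the key across the message: ERERERERER
W(22)+E(4): 26≡0 → A
A(0)+R(17): 17 → R
N(13)+E(4): 17 → R
I(8)+R(17): 25 → Z
H(7)+E(4): 11 → L
V(21)+R(17): 38≡12 → M
V(21)+E(4): 25 → Z
Y(24)+R(17): 41≡15 → P
F(5)+E(4): 9 → J
W(22)+R(17): 39≡13 → N

ARRZLMZPJN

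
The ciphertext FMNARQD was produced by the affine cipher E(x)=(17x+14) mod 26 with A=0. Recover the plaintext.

The inverse of 17 mod 26 is 23, since 17·23=391≡1. Apply D(y)=23·(y−14) mod 26:
F(5): 23·(5−14)=-207≡1 → B
M(12): 23·(12−14)=-46≡6 → G
N(13): 23·(13−14)=-23≡3 → D
A(0): 23·(0−14)=-322≡16 → Q
R(17): 23·(17−14)=69≡17 → R
Q(16): 23·(16−14)=46≡20 → U
D(3): 23·(3−14)=-253≡7 → H

BGDQRUH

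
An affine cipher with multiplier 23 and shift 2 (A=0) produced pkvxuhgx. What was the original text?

ngltuhqt

The inverse of 23 mod 26 is 17, since 23·17=391≡1. Apply D(y)=17·(y−2) mod 26:
p(15): 17·(15−2)=221≡13 → n
k(10): 17·(10−2)=136≡6 → g
v(21): 17·(21−2)=323≡11 → l
x(23): 17·(23−2)=357≡19 → t
u(20): 17·(20−2)=306≡20 → u
h(7): 17·(7−2)=85≡7 → h
g(6): 17·(6−2)=68≡16 → q
x(23): 17·(23−2)=357≡19 → t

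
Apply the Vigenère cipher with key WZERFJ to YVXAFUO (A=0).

UUBRKDK

Repeat the key across the message: WZERFJW
Y(24)+W(22): 46≡20 → U
V(21)+Z(25): 46≡20 → U
X(23)+E(4): 27≡1 → B
A(0)+R(17): 17 → R
F(5)+F(5): 10 → K
U(20)+J(9): 29≡3 → D
O(14)+W(22): 36≡10 → K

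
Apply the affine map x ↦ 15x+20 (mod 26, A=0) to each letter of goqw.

g(6): 15·6+20=110≡6 → g
o(14): 15·14+20=230≡22 → w
q(16): 15·16+20=260≡0 → a
w(22): 15·22+20=350≡12 → m

gwam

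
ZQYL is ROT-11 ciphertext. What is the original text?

OFNA

Z(25): 25−11=14 → O
Q(16): 16−11=5 → F
Y(24): 24−11=13 → N
L(11): 11−11=0 → A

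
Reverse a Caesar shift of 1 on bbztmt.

b(1): 1−1=0 → a
b(1): 1−1=0 → a
z(25): 25−1=24 → y
t(19): 19−1=18 → s
m(12): 12−1=11 → l
t(19): 19−1=18 → s

aaysls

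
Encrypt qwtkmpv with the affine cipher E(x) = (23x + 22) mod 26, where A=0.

airsmdl

q(16): 23·16+22=390≡0 → a
w(22): 23·22+22=528≡8 → i
t(19): 23·19+22=459≡17 → r
k(10): 23·10+22=252≡18 → s
m(12): 23·12+22=298≡12 → m
p(15): 23·15+22=367≡3 → d
v(21): 23·21+22=505≡11 → l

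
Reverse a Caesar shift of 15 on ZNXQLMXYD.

KYIBWXIJO

Z(25): 25−15=10 → K
N(13): 13−15=-2≡24 → Y
X(23): 23−15=8 → I
Q(16): 16−15=1 → B
L(11): 11−15=-4≡22 → W
M(12): 12−15=-3≡23 → X
X(23): 23−15=8 → I
Y(24): 24−15=9 → J
D(3): 3−15=-12≡14 → O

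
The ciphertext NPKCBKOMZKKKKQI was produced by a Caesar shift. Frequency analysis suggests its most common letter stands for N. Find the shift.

23

The most frequent ciphertext letter is K (appears 6 times).
K is position 10; N is position 13.
Shift = -3≡23.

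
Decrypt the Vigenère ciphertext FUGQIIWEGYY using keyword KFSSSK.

VPOYQYMZOGG

Repeat the key across the ciphertext: KFSSSKKFSSS
F(5)−K(10): -5≡21 → V
U(20)−F(5): 15 → P
G(6)−S(18): -12≡14 → O
Q(16)−S(18): -2≡24 → Y
I(8)−S(18): -10≡16 → Q
I(8)−K(10): -2≡24 → Y
W(22)−K(10): 12 → M
E(4)−F(5): -1≡25 → Z
G(6)−S(18): -12≡14 → O
Y(24)−S(18): 6 → G
Y(24)−S(18): 6 → G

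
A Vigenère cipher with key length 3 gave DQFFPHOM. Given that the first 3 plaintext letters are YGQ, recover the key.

FKP

Subtract each crib letter from the matching ciphertext letter (mod 26):
D(3)−Y(24)=-21≡5 → F
Q(16)−G(6)=10 → K
F(5)−Q(16)=-11≡15 → P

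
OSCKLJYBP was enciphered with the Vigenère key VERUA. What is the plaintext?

Repeat the key across the ciphertext: VERUAVERU
O(14)−V(21): -7≡19 → T
S(18)−E(4): 14 → O
C(2)−R(17): -15≡11 → L
K(10)−U(20): -10≡16 → Q
L(11)−A(0): 11 → L
J(9)−V(21): -12≡14 → O
Y(24)−E(4): 20 → U
B(1)−R(17): -16≡10 → K
P(15)−U(20): -5≡21 → V

TOLQLOUKV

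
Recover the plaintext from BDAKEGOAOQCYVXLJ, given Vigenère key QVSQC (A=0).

LIIUCQTIYOMDDHJT

Repeat the key across the ciphertext: QVSQCQVSQCQVSQCQ
B(1)−Q(16): -15≡11 → L
D(3)−V(21): -18≡8 → I
A(0)−S(18): -18≡8 → I
K(10)−Q(16): -6≡20 → U
E(4)−C(2): 2 → C
G(6)−Q(16): -10≡16 → Q
O(14)−V(21): -7≡19 → T
A(0)−S(18): -18≡8 → I
O(14)−Q(16): -2≡24 → Y
Q(16)−C(2): 14 → O
C(2)−Q(16): -14≡12 → M
Y(24)−V(21): 3 → D
V(21)−S(18): 3 → D
X(23)−Q(16): 7 → H
L(11)−C(2): 9 → J
J(9)−Q(16): -7≡19 → T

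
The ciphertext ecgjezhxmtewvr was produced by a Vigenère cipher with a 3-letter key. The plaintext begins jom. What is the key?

vou

Subtract each crib letter from the matching ciphertext letter (mod 26):
e(4)−j(9)=-5≡21 → v
c(2)−o(14)=-12≡14 → o
g(6)−m(12)=-6≡20 → u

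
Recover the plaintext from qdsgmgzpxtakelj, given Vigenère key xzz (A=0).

Repeat the key across the ciphertext: xzzxzzxzzxzzxzz
q(16)−x(23): -7≡19 → t
d(3)−z(25): -22≡4 → e
s(18)−z(25): -7≡19 → t
g(6)−x(23): -17≡9 → j
m(12)−z(25): -13≡13 → n
g(6)−z(25): -19≡7 → h
z(25)−x(23): 2 → c
p(15)−z(25): -10≡16 → q
x(23)−z(25): -2≡24 → y
t(19)−x(23): -4≡22 → w
a(0)−z(25): -25≡1 → b
k(10)−z(25): -15≡11 → l
e(4)−x(23): -19≡7 → h
l(11)−z(25): -14≡12 → m
j(9)−z(25): -16≡10 → k

tetjnhcqywblhmk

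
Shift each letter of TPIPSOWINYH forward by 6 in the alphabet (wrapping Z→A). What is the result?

T(19): 19+6=25 → Z
P(15): 15+6=21 → V
I(8): 8+6=14 → O
P(15): 15+6=21 → V
S(18): 18+6=24 → Y
O(14): 14+6=20 → U
W(22): 22+6=28≡2 → C
I(8): 8+6=14 → O
N(13): 13+6=19 → T
Y(24): 24+6=30≡4 → E
H(7): 7+6=13 → N

ZVOVYUCOTEN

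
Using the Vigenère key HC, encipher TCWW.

AEDY

Repeat the key across the message: HCHC
T(19)+H(7): 26≡0 → A
C(2)+C(2): 4 → E
W(22)+H(7): 29≡3 → D
W(22)+C(2): 24 → Y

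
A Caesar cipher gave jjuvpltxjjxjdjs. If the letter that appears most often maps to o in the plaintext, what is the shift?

The most frequent ciphertext letter is j (appears 6 times).
j is position 9; o is position 14.
Shift = -5≡21.

21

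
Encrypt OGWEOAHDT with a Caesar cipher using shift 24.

O(14): 14+24=38≡12 → M
G(6): 6+24=30≡4 → E
W(22): 22+24=46≡20 → U
E(4): 4+24=28≡2 → C
O(14): 14+24=38≡12 → M
A(0): 0+24=24 → Y
H(7): 7+24=31≡5 → F
D(3): 3+24=27≡1 → B
T(19): 19+24=43≡17 → R

MEUCMYFBR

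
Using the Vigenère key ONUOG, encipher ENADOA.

SAURUO

Repeat the key across the message: ONUOGO
E(4)+O(14): 18 → S
N(13)+N(13): 26≡0 → A
A(0)+U(20): 20 → U
D(3)+O(14): 17 → R
O(14)+G(6): 20 → U
A(0)+O(14): 14 → O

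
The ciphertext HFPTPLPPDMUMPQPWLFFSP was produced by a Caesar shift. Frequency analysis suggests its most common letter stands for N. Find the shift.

The most frequent ciphertext letter is P (appears 7 times).
P is position 15; N is position 13.
Shift = 2.

2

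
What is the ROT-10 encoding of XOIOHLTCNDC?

X(23): 23+10=33≡7 → H
O(14): 14+10=24 → Y
I(8): 8+10=18 → S
O(14): 14+10=24 → Y
H(7): 7+10=17 → R
L(11): 11+10=21 → V
T(19): 19+10=29≡3 → D
C(2): 2+10=12 → M
N(13): 13+10=23 → X
D(3): 3+10=13 → N
C(2): 2+10=12 → M

HYSYRVDMXNM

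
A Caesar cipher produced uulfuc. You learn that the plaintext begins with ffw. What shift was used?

From the crib: u(20)−f(5)=15, so the shift is 15.

15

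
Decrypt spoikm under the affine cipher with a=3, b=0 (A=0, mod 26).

gfwume

The inverse of 3 mod 26 is 9, since 3·9=27≡1. Apply D(y)=9·(y−0) mod 26:
s(18): 9·(18−0)=162≡6 → g
p(15): 9·(15−0)=135≡5 → f
o(14): 9·(14−0)=126≡22 → w
i(8): 9·(8−0)=72≡20 → u
k(10): 9·(10−0)=90≡12 → m
m(12): 9·(12−0)=108≡4 → e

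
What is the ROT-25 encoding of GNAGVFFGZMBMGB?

FMZFUEEFYLALFA

G(6): 6+25=31≡5 → F
N(13): 13+25=38≡12 → M
A(0): 0+25=25 → Z
G(6): 6+25=31≡5 → F
V(21): 21+25=46≡20 → U
F(5): 5+25=30≡4 → E
F(5): 5+25=30≡4 → E
G(6): 6+25=31≡5 → F
Z(25): 25+25=50≡24 → Y
M(12): 12+25=37≡11 → L
B(1): 1+25=26≡0 → A
M(12): 12+25=37≡11 → L
G(6): 6+25=31≡5 → F
B(1): 1+25=26≡0 → A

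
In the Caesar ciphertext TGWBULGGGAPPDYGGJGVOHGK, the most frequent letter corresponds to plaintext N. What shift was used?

The most frequent ciphertext letter is G (appears 8 times).
G is position 6; N is position 13.
Shift = -7≡19.

19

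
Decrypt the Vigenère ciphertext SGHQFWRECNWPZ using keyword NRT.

FPODODENJAFWM

Repeat the key across the ciphertext: NRTNRTNRTNRTN
S(18)−N(13): 5 → F
G(6)−R(17): -11≡15 → P
H(7)−T(19): -12≡14 → O
Q(16)−N(13): 3 → D
F(5)−R(17): -12≡14 → O
W(22)−T(19): 3 → D
R(17)−N(13): 4 → E
E(4)−R(17): -13≡13 → N
C(2)−T(19): -17≡9 → J
N(13)−N(13): 0 → A
W(22)−R(17): 5 → F
P(15)−T(19): -4≡22 → W
Z(25)−N(13): 12 → M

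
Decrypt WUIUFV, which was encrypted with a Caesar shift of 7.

PNBNYO

W(22): 22−7=15 → P
U(20): 20−7=13 → N
I(8): 8−7=1 → B
U(20): 20−7=13 → N
F(5): 5−7=-2≡24 → Y
V(21): 21−7=14 → O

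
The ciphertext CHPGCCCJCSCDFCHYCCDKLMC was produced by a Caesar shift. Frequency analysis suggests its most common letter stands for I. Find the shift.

20

The most frequent ciphertext letter is C (appears 10 times).
C is position 2; I is position 8.
Shift = -6≡20.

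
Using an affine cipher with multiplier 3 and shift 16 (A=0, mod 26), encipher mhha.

allq

m(12): 3·12+16=52≡0 → a
h(7): 3·7+16=37≡11 → l
h(7): 3·7+16=37≡11 → l
a(0): 3·0+16=16 → q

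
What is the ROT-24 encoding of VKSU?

TIQS

V(21): 21+24=45≡19 → T
K(10): 10+24=34≡8 → I
S(18): 18+24=42≡16 → Q
U(20): 20+24=44≡18 → S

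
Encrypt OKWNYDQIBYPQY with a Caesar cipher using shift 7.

O(14): 14+7=21 → V
K(10): 10+7=17 → R
W(22): 22+7=29≡3 → D
N(13): 13+7=20 → U
Y(24): 24+7=31≡5 → F
D(3): 3+7=10 → K
Q(16): 16+7=23 → X
I(8): 8+7=15 → P
B(1): 1+7=8 → I
Y(24): 24+7=31≡5 → F
P(15): 15+7=22 → W
Q(16): 16+7=23 → X
Y(24): 24+7=31≡5 → F

VRDUFKXPIFWXF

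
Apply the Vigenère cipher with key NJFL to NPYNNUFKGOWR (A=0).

AYDYADKVTXBC

Repeat the key across the message: NJFLNJFLNJFL
N(13)+N(13): 26≡0 → A
P(15)+J(9): 24 → Y
Y(24)+F(5): 29≡3 → D
N(13)+L(11): 24 → Y
N(13)+N(13): 26≡0 → A
U(20)+J(9): 29≡3 → D
F(5)+F(5): 10 → K
K(10)+L(11): 21 → V
G(6)+N(13): 19 → T
O(14)+J(9): 23 → X
W(22)+F(5): 27≡1 → B
R(17)+L(11): 28≡2 → C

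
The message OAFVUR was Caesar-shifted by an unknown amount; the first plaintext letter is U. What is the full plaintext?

From the crib: O(14)−U(20)=-6≡20, so the shift is 20.
Subtract 20 from each ciphertext letter:
O(14): 14−20=-6≡20 → U
A(0): 0−20=-20≡6 → G
F(5): 5−20=-15≡11 → L
V(21): 21−20=1 → B
U(20): 20−20=0 → A
R(17): 17−20=-3≡23 → X

UGLBAX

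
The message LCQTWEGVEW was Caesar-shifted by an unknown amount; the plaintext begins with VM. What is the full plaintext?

From the crib: L(11)−V(21)=-10≡16, so the shift is 16.
Subtract 16 from each ciphertext letter:
L(11): 11−16=-5≡21 → V
C(2): 2−16=-14≡12 → M
Q(16): 16−16=0 → A
T(19): 19−16=3 → D
W(22): 22−16=6 → G
E(4): 4−16=-12≡14 → O
G(6): 6−16=-10≡16 → Q
V(21): 21−16=5 → F
E(4): 4−16=-12≡14 → O
W(22): 22−16=6 → G

VMADGOQFOG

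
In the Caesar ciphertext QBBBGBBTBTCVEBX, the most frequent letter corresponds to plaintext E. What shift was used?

23

The most frequent ciphertext letter is B (appears 7 times).
B is position 1; E is position 4.
Shift = -3≡23.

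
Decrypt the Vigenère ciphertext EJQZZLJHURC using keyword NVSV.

Repeat the key across the ciphertext: NVSVNVSVNVS
E(4)−N(13): -9≡17 → R
J(9)−V(21): -12≡14 → O
Q(16)−S(18): -2≡24 → Y
Z(25)−V(21): 4 → E
Z(25)−N(13): 12 → M
L(11)−V(21): -10≡16 → Q
J(9)−S(18): -9≡17 → R
H(7)−V(21): -14≡12 → M
U(20)−N(13): 7 → H
R(17)−V(21): -4≡22 → W
C(2)−S(18): -16≡10 → K

ROYEMQRMHWK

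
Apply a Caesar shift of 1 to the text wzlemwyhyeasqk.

w(22): 22+1=23 → x
z(25): 25+1=26≡0 → a
l(11): 11+1=12 → m
e(4): 4+1=5 → f
m(12): 12+1=13 → n
w(22): 22+1=23 → x
y(24): 24+1=25 → z
h(7): 7+1=8 → i
y(24): 24+1=25 → z
e(4): 4+1=5 → f
a(0): 0+1=1 → b
s(18): 18+1=19 → t
q(16): 16+1=17 → r
k(10): 10+1=11 → l

xamfnxzizfbtrl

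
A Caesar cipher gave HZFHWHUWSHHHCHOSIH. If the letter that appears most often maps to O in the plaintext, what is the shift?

The most frequent ciphertext letter is H (appears 8 times).
H is position 7; O is position 14.
Shift = -7≡19.

19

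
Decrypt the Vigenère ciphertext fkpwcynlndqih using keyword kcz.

Repeat the key across the ciphertext: kczkczkczkczk
f(5)−k(10): -5≡21 → v
k(10)−c(2): 8 → i
p(15)−z(25): -10≡16 → q
w(22)−k(10): 12 → m
c(2)−c(2): 0 → a
y(24)−z(25): -1≡25 → z
n(13)−k(10): 3 → d
l(11)−c(2): 9 → j
n(13)−z(25): -12≡14 → o
d(3)−k(10): -7≡19 → t
q(16)−c(2): 14 → o
i(8)−z(25): -17≡9 → j
h(7)−k(10): -3≡23 → x

viqmazdjotojx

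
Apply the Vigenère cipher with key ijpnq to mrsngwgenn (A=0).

uahaweptad

Repeat the key across the message: ijpnqijpnq
m(12)+i(8): 20 → u
r(17)+j(9): 26≡0 → a
s(18)+p(15): 33≡7 → h
n(13)+n(13): 26≡0 → a
g(6)+q(16): 22 → w
w(22)+i(8): 30≡4 → e
g(6)+j(9): 15 → p
e(4)+p(15): 19 → t
n(13)+n(13): 26≡0 → a
n(13)+q(16): 29≡3 → d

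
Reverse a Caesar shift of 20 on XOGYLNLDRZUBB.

X(23): 23−20=3 → D
O(14): 14−20=-6≡20 → U
G(6): 6−20=-14≡12 → M
Y(24): 24−20=4 → E
L(11): 11−20=-9≡17 → R
N(13): 13−20=-7≡19 → T
L(11): 11−20=-9≡17 → R
D(3): 3−20=-17≡9 → J
R(17): 17−20=-3≡23 → X
Z(25): 25−20=5 → F
U(20): 20−20=0 → A
B(1): 1−20=-19≡7 → H
B(1): 1−20=-19≡7 → H

DUMERTRJXFAHH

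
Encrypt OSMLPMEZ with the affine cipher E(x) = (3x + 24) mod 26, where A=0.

OAIFRIKV

O(14): 3·14+24=66≡14 → O
S(18): 3·18+24=78≡0 → A
M(12): 3·12+24=60≡8 → I
L(11): 3·11+24=57≡5 → F
P(15): 3·15+24=69≡17 → R
M(12): 3·12+24=60≡8 → I
E(4): 3·4+24=36≡10 → K
Z(25): 3·25+24=99≡21 → V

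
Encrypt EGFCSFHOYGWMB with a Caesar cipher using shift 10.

OQPMCPRYIQGWL

E(4): 4+10=14 → O
G(6): 6+10=16 → Q
F(5): 5+10=15 → P
C(2): 2+10=12 → M
S(18): 18+10=28≡2 → C
F(5): 5+10=15 → P
H(7): 7+10=17 → R
O(14): 14+10=24 → Y
Y(24): 24+10=34≡8 → I
G(6): 6+10=16 → Q
W(22): 22+10=32≡6 → G
M(12): 12+10=22 → W
B(1): 1+10=11 → L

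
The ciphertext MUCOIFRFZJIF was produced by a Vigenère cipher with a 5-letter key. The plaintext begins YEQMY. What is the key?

Subtract each crib letter from the matching ciphertext letter (mod 26):
M(12)−Y(24)=-12≡14 → O
U(20)−E(4)=16 → Q
C(2)−Q(16)=-14≡12 → M
O(14)−M(12)=2 → C
I(8)−Y(24)=-16≡10 → K

OQMCK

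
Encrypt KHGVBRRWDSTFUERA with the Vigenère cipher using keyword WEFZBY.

GLLUCPNAIRUDQIWZ

Repeat the key across the message: WEFZBYWEFZBYWEFZ
K(10)+W(22): 32≡6 → G
H(7)+E(4): 11 → L
G(6)+F(5): 11 → L
V(21)+Z(25): 46≡20 → U
B(1)+B(1): 2 → C
R(17)+Y(24): 41≡15 → P
R(17)+W(22): 39≡13 → N
W(22)+E(4): 26≡0 → A
D(3)+F(5): 8 → I
S(18)+Z(25): 43≡17 → R
T(19)+B(1): 20 → U
F(5)+Y(24): 29≡3 → D
U(20)+W(22): 42≡16 → Q
E(4)+E(4): 8 → I
R(17)+F(5): 22 → W
A(0)+Z(25): 25 → Z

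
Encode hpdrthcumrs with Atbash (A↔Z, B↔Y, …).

skwigsxfnih

h(7) → s(18)
p(15) → k(10)
d(3) → w(22)
r(17) → i(8)
t(19) → g(6)
h(7) → s(18)
c(2) → x(23)
u(20) → f(5)
m(12) → n(13)
r(17) → i(8)
s(18) → h(7)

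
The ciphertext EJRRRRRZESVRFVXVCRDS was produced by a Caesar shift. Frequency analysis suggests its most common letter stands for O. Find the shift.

The most frequent ciphertext letter is R (appears 7 times).
R is position 17; O is position 14.
Shift = 3.

3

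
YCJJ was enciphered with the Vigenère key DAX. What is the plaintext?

VCMG

Repeat the key across the ciphertext: DAXD
Y(24)−D(3): 21 → V
C(2)−A(0): 2 → C
J(9)−X(23): -14≡12 → M
J(9)−D(3): 6 → G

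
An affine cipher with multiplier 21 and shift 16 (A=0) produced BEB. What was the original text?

The inverse of 21 mod 26 is 5, since 21·5=105≡1. Apply D(y)=5·(y−16) mod 26:
B(1): 5·(1−16)=-75≡3 → D
E(4): 5·(4−16)=-60≡18 → S
B(1): 5·(1−16)=-75≡3 → D

DSD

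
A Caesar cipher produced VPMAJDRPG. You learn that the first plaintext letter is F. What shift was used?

From the crib: V(21)−F(5)=16, so the shift is 16.

16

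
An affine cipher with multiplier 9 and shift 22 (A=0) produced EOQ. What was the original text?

The inverse of 9 mod 26 is 3, since 9·3=27≡1. Apply D(y)=3·(y−22) mod 26:
E(4): 3·(4−22)=-54≡24 → Y
O(14): 3·(14−22)=-24≡2 → C
Q(16): 3·(16−22)=-18≡8 → I

YCI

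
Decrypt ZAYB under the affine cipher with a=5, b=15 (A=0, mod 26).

The inverse of 5 mod 26 is 21, since 5·21=105≡1. Apply D(y)=21·(y−15) mod 26:
Z(25): 21·(25−15)=210≡2 → C
A(0): 21·(0−15)=-315≡23 → X
Y(24): 21·(24−15)=189≡7 → H
B(1): 21·(1−15)=-294≡18 → S

CXHS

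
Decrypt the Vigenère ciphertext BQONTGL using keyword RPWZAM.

Repeat the key across the ciphertext: RPWZAMR
B(1)−R(17): -16≡10 → K
Q(16)−P(15): 1 → B
O(14)−W(22): -8≡18 → S
N(13)−Z(25): -12≡14 → O
T(19)−A(0): 19 → T
G(6)−M(12): -6≡20 → U
L(11)−R(17): -6≡20 → U

KBSOTUU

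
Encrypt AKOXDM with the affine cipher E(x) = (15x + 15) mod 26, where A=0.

PJRWIN

A(0): 15·0+15=15 → P
K(10): 15·10+15=165≡9 → J
O(14): 15·14+15=225≡17 → R
X(23): 15·23+15=360≡22 → W
D(3): 15·3+15=60≡8 → I
M(12): 15·12+15=195≡13 → N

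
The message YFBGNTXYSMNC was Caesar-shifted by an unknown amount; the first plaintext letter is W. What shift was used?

From the crib: Y(24)−W(22)=2, so the shift is 2.

2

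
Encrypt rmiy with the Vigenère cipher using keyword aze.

Repeat the key across the message: azea
r(17)+a(0): 17 → r
m(12)+z(25): 37≡11 → l
i(8)+e(4): 12 → m
y(24)+a(0): 24 → y

rlmy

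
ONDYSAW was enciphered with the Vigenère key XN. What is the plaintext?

RAGLVNZ

Repeat the key across the ciphertext: XNXNXNX
O(14)−X(23): -9≡17 → R
N(13)−N(13): 0 → A
D(3)−X(23): -20≡6 → G
Y(24)−N(13): 11 → L
S(18)−X(23): -5≡21 → V
A(0)−N(13): -13≡13 → N
W(22)−X(23): -1≡25 → Z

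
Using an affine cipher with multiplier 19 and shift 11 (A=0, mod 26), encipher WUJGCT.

NBAVXI

W(22): 19·22+11=429≡13 → N
U(20): 19·20+11=391≡1 → B
J(9): 19·9+11=182≡0 → A
G(6): 19·6+11=125≡21 → V
C(2): 19·2+11=49≡23 → X
T(19): 19·19+11=372≡8 → I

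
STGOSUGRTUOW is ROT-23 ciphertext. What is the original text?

VWJRVXJUWXRZ

S(18): 18−23=-5≡21 → V
T(19): 19−23=-4≡22 → W
G(6): 6−23=-17≡9 → J
O(14): 14−23=-9≡17 → R
S(18): 18−23=-5≡21 → V
U(20): 20−23=-3≡23 → X
G(6): 6−23=-17≡9 → J
R(17): 17−23=-6≡20 → U
T(19): 19−23=-4≡22 → W
U(20): 20−23=-3≡23 → X
O(14): 14−23=-9≡17 → R
W(22): 22−23=-1≡25 → Z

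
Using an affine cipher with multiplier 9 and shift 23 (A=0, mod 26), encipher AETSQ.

A(0): 9·0+23=23 → X
E(4): 9·4+23=59≡7 → H
T(19): 9·19+23=194≡12 → M
S(18): 9·18+23=185≡3 → D
Q(16): 9·16+23=167≡11 → L

XHMDL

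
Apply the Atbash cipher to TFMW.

GUND

T(19) → G(6)
F(5) → U(20)
M(12) → N(13)
W(22) → D(3)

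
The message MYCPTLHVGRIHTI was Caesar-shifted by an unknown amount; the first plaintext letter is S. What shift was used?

20

From the crib: M(12)−S(18)=-6≡20, so the shift is 20.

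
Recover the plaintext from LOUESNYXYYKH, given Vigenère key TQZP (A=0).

Repeat the key across the ciphertext: TQZPTQZPTQZP
L(11)−T(19): -8≡18 → S
O(14)−Q(16): -2≡24 → Y
U(20)−Z(25): -5≡21 → V
E(4)−P(15): -11≡15 → P
S(18)−T(19): -1≡25 → Z
N(13)−Q(16): -3≡23 → X
Y(24)−Z(25): -1≡25 → Z
X(23)−P(15): 8 → I
Y(24)−T(19): 5 → F
Y(24)−Q(16): 8 → I
K(10)−Z(25): -15≡11 → L
H(7)−P(15): -8≡18 → S

SYVPZXZIFILS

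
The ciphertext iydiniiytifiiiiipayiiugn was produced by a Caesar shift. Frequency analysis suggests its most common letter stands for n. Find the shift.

The most frequent ciphertext letter is i (appears 12 times).
i is position 8; n is position 13.
Shift = -5≡21.

21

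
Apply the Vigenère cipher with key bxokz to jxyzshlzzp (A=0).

kumjriinjo

Repeat the key across the message: bxokzbxokz
j(9)+b(1): 10 → k
x(23)+x(23): 46≡20 → u
y(24)+o(14): 38≡12 → m
z(25)+k(10): 35≡9 → j
s(18)+z(25): 43≡17 → r
h(7)+b(1): 8 → i
l(11)+x(23): 34≡8 → i
z(25)+o(14): 39≡13 → n
z(25)+k(10): 35≡9 → j
p(15)+z(25): 40≡14 → o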